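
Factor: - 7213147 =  -1609^1*4483^1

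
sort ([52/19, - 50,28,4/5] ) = [ - 50,4/5 , 52/19 , 28] 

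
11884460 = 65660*181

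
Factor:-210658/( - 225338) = 7^1*41^1*307^(  -  1) = 287/307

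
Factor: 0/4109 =0^1 = 0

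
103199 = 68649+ 34550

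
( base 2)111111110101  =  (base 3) 12121022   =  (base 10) 4085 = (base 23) 7ge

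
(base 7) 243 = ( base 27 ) 4l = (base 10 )129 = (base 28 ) 4H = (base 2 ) 10000001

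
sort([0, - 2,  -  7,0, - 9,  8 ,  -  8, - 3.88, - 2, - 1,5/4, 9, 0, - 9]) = [ - 9,  -  9, - 8, - 7, - 3.88, - 2, - 2,-1,0,0 , 0,  5/4,8, 9 ] 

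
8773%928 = 421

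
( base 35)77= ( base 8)374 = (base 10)252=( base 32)7S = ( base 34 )7E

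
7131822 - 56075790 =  - 48943968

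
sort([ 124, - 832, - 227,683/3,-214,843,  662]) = [-832, - 227 , - 214, 124,683/3, 662, 843 ] 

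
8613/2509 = 3 + 1086/2509 = 3.43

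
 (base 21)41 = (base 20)45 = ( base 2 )1010101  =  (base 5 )320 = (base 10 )85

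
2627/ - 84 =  - 2627/84 =- 31.27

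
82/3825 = 82/3825= 0.02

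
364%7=0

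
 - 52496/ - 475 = 52496/475 = 110.52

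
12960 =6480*2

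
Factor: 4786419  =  3^1*11^1*145043^1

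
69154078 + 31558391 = 100712469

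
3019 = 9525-6506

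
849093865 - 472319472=376774393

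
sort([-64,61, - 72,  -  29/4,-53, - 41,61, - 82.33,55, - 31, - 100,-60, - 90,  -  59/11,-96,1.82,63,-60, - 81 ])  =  [-100,-96, -90, - 82.33,  -  81,-72,-64,-60,-60, - 53, - 41, - 31, - 29/4,-59/11,1.82,55,61, 61,63 ] 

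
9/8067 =3/2689 = 0.00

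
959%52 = 23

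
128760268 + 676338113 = 805098381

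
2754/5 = 550 + 4/5  =  550.80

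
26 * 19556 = 508456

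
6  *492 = 2952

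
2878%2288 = 590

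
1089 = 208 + 881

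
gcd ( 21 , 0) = 21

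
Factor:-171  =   - 3^2*19^1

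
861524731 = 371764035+489760696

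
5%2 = 1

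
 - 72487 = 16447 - 88934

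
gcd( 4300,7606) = 2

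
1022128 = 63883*16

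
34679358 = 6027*5754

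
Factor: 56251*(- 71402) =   -  2^1*13^1 * 19^1*1879^1*4327^1 = - 4016433902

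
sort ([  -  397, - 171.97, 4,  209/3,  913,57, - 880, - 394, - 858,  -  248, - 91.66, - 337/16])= [ -880,  -  858, - 397, - 394, - 248,- 171.97,- 91.66, - 337/16,  4 , 57,209/3,913 ] 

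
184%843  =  184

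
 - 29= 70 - 99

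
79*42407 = 3350153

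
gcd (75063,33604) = 1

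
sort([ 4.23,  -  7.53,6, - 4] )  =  [ - 7.53, - 4, 4.23 , 6 ]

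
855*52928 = 45253440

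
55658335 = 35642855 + 20015480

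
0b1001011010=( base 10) 602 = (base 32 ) IQ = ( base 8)1132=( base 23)134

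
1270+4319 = 5589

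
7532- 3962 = 3570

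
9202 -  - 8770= 17972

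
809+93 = 902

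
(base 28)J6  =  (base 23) 109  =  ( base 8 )1032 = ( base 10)538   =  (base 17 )1EB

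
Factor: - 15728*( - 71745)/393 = 2^4*5^1*131^( - 1 )*983^1*4783^1 = 376135120/131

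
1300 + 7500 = 8800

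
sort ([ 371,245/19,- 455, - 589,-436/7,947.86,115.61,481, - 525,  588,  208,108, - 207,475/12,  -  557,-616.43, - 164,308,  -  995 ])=[ - 995, - 616.43,  -  589, - 557, - 525, - 455, - 207 ,  -  164, - 436/7,245/19 , 475/12,108,115.61, 208,308, 371,  481, 588,947.86 ]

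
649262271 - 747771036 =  - 98508765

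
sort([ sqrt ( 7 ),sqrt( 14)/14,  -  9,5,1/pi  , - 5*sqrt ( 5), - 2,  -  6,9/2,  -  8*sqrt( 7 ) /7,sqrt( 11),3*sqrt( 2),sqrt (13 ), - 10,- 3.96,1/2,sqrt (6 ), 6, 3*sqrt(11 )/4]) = [- 5*sqrt( 5 ), - 10 ,  -  9, - 6,  -  3.96, - 8*sqrt( 7) /7,  -  2,sqrt ( 14 )/14, 1/pi,1/2,sqrt (6 ),3*sqrt(11 )/4, sqrt (7 ), sqrt( 11), sqrt(13),3*sqrt( 2),  9/2 , 5, 6]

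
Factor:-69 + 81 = 2^2*3^1 = 12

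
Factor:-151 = - 151^1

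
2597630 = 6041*430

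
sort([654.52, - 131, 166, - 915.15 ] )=[ - 915.15, - 131, 166, 654.52] 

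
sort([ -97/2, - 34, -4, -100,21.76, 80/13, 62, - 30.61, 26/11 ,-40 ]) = [ - 100, - 97/2, - 40, - 34,-30.61, - 4, 26/11, 80/13 , 21.76, 62] 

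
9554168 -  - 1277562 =10831730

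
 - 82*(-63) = 5166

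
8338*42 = 350196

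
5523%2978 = 2545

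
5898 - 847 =5051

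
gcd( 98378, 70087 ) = 1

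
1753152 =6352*276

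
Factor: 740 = 2^2*5^1*37^1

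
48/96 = 1/2 = 0.50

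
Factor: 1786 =2^1*19^1 * 47^1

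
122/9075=122/9075  =  0.01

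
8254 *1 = 8254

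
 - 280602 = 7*( -40086 ) 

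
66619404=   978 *68118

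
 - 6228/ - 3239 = 1  +  2989/3239  =  1.92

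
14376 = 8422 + 5954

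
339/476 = 339/476 = 0.71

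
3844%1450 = 944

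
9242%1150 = 42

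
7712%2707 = 2298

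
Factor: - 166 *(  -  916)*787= 119668072 = 2^3*83^1*229^1*787^1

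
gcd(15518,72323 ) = 1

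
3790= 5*758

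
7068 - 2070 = 4998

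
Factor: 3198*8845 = 28286310  =  2^1*3^1*5^1*13^1*29^1*41^1*61^1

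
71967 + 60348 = 132315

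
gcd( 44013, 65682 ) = 3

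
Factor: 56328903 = 3^2*6258767^1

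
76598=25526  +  51072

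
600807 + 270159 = 870966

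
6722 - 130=6592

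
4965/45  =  110+1/3 = 110.33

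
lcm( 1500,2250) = 4500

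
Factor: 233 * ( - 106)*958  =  - 2^2*53^1*233^1*479^1= -  23660684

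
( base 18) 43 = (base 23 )36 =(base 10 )75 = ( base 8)113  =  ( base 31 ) 2D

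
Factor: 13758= 2^1*3^1*2293^1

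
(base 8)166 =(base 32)3M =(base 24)4M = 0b1110110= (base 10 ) 118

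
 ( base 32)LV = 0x2bf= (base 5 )10303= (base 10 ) 703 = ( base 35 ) k3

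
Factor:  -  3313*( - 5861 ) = 19417493=3313^1*5861^1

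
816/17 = 48  =  48.00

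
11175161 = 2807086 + 8368075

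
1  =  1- 0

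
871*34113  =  29712423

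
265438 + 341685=607123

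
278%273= 5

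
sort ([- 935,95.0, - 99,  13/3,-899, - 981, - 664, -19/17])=[ - 981, - 935, - 899, - 664, - 99, - 19/17,13/3, 95.0]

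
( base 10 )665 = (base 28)nl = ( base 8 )1231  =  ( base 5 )10130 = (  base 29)mr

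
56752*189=10726128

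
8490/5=1698= 1698.00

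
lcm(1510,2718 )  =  13590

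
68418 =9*7602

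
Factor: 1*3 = 3 = 3^1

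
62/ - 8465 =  - 62/8465 = - 0.01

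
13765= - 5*( - 2753)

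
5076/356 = 14 + 23/89 = 14.26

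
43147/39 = 1106+1/3 = 1106.33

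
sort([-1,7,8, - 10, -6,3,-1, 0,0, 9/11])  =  [-10, - 6, - 1,-1,  0,0,9/11, 3 , 7,8]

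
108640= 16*6790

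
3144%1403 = 338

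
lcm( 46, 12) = 276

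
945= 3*315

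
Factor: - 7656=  - 2^3*3^1*11^1*29^1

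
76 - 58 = 18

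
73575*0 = 0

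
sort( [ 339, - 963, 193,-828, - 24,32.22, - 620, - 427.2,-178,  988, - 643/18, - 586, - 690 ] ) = [ - 963, - 828,-690,  -  620 , - 586, - 427.2, - 178, -643/18, - 24,32.22, 193, 339, 988]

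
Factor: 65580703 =65580703^1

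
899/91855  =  899/91855 = 0.01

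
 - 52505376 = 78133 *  ( - 672)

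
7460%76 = 12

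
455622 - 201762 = 253860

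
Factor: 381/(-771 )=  - 127^1*257^(-1 ) = - 127/257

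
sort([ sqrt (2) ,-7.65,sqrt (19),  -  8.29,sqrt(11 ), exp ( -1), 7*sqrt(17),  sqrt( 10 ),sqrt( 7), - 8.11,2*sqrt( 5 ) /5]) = [ - 8.29, - 8.11,  -  7.65,  exp( - 1), 2*sqrt(5 ) /5 , sqrt( 2 ),sqrt(7),  sqrt( 10 ),  sqrt( 11),sqrt( 19 ),7*sqrt(17 )]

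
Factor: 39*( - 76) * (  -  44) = 2^4 * 3^1 * 11^1*13^1*19^1 = 130416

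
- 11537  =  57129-68666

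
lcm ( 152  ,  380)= 760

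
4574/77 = 4574/77= 59.40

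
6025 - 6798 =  - 773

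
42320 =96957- 54637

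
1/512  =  1/512  =  0.00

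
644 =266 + 378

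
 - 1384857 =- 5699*243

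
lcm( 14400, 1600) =14400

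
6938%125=63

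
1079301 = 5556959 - 4477658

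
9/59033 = 9/59033 = 0.00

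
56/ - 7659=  - 56/7659 = - 0.01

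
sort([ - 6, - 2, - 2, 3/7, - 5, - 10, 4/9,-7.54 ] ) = [- 10 , -7.54, - 6 , - 5 ,-2, - 2, 3/7, 4/9]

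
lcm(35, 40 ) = 280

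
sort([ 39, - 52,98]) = [  -  52 , 39, 98]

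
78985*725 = 57264125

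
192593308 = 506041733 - 313448425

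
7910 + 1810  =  9720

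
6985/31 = 6985/31 = 225.32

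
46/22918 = 23/11459  =  0.00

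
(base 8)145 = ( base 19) 56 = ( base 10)101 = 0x65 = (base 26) 3N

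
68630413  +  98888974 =167519387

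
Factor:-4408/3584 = - 2^( - 6) * 7^(- 1 )*19^1 *29^1 = - 551/448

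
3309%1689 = 1620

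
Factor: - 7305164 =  -2^2 *1826291^1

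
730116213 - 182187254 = 547928959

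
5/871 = 5/871=0.01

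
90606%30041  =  483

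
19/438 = 19/438  =  0.04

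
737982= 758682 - 20700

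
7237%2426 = 2385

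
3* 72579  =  217737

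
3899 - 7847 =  - 3948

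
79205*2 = 158410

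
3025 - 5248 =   -  2223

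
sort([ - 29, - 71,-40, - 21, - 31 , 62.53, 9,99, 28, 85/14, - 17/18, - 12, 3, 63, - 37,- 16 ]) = [ - 71, - 40, - 37, - 31, - 29, - 21, - 16, - 12, - 17/18, 3, 85/14,9, 28, 62.53 , 63, 99]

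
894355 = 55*16261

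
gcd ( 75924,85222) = 2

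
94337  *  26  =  2452762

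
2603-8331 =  - 5728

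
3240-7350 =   -  4110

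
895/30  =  179/6 = 29.83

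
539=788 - 249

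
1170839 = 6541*179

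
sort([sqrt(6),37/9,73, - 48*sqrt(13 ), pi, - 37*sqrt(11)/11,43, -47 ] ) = [ -48*sqrt( 13), - 47, -37*sqrt(11)/11,sqrt( 6), pi,37/9, 43, 73]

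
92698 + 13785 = 106483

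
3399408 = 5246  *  648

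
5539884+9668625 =15208509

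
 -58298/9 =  - 58298/9 = -6477.56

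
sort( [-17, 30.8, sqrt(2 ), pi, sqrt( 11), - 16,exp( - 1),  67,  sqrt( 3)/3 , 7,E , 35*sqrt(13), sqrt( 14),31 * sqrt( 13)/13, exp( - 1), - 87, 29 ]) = [ - 87, - 17, - 16, exp( - 1 ), exp( - 1),sqrt(3)/3,  sqrt( 2 ),E,pi , sqrt( 11), sqrt( 14), 7,  31*sqrt( 13)/13,29,  30.8 , 67,35 * sqrt( 13)]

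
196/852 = 49/213 = 0.23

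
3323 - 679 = 2644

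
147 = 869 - 722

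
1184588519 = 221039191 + 963549328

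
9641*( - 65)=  - 626665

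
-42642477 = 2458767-45101244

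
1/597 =1/597 = 0.00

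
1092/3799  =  1092/3799 = 0.29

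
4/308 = 1/77 = 0.01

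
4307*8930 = 38461510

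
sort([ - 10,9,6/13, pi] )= [ - 10, 6/13, pi,9] 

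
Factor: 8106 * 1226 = 2^2*3^1*7^1*193^1 * 613^1 = 9937956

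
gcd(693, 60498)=9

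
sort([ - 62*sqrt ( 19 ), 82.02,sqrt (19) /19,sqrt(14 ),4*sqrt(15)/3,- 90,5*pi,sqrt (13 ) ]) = [ - 62*sqrt( 19 ), - 90 , sqrt(19) /19,sqrt( 13),sqrt( 14 ),4*sqrt( 15) /3, 5*pi, 82.02]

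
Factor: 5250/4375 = 2^1*3^1*5^ (-1 ) = 6/5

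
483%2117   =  483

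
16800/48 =350 = 350.00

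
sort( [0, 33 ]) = [ 0,33 ]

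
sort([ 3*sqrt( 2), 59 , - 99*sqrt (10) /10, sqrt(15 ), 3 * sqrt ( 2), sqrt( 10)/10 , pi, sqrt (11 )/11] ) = [-99*sqrt( 10)/10, sqrt( 11) /11, sqrt( 10)/10, pi, sqrt (15 ),  3*sqrt( 2),3 * sqrt(2),59 ] 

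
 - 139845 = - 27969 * 5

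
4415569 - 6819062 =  - 2403493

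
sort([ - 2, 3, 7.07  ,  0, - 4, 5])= [- 4,- 2, 0 , 3,5, 7.07]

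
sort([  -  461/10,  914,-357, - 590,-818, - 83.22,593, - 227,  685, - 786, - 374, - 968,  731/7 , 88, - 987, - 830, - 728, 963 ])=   [ - 987, - 968, - 830, - 818, - 786, - 728, - 590, - 374, - 357 , - 227, - 83.22 ,  -  461/10, 88,731/7,  593,685, 914,963]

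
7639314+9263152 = 16902466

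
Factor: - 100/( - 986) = 50/493 = 2^1*5^2*17^(  -  1 )*29^(- 1) 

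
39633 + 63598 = 103231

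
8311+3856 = 12167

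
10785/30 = 719/2= 359.50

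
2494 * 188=468872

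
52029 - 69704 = - 17675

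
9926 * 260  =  2580760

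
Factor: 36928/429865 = 64/745  =  2^6 * 5^(  -  1 )*149^(  -  1 )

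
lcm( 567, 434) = 35154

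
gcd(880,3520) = 880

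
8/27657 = 8/27657  =  0.00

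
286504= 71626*4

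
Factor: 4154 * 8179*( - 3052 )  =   - 103693427432=- 2^3*7^1*31^1 * 67^1*109^1*8179^1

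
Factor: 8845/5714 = 2^(-1)*5^1*29^1*61^1*2857^ ( - 1 ) 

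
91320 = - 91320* ( - 1)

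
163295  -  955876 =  - 792581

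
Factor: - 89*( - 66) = 5874 = 2^1*3^1* 11^1*89^1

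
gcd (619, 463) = 1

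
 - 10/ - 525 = 2/105 = 0.02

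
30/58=15/29 = 0.52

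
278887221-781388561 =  - 502501340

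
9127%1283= 146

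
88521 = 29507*3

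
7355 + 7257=14612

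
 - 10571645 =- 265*39893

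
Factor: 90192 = 2^4*3^1*1879^1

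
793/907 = 793/907 = 0.87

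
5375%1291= 211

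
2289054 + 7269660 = 9558714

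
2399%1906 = 493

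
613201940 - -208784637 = 821986577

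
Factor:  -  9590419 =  - 43^1*271^1 * 823^1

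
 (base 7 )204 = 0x66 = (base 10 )102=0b1100110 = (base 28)3I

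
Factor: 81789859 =1109^1*73751^1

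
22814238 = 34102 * 669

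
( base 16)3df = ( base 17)375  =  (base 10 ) 991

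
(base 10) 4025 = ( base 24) 6NH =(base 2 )111110111001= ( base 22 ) 86l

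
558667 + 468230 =1026897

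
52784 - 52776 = 8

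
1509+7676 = 9185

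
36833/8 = 4604+1/8=   4604.12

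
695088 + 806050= 1501138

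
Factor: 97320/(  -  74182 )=-48660/37091   =  - 2^2*3^1*5^1*29^( - 1 ) * 811^1*1279^(-1 ) 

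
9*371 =3339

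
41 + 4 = 45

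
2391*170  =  406470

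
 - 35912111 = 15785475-51697586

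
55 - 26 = 29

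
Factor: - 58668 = - 2^2*3^1*4889^1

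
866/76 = 433/38= 11.39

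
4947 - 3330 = 1617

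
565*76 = 42940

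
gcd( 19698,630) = 42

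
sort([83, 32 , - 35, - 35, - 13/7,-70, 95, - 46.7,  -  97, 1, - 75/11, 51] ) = [ - 97,- 70,- 46.7 , - 35, - 35, - 75/11, - 13/7, 1, 32, 51 , 83,95]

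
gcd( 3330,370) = 370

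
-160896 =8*( - 20112)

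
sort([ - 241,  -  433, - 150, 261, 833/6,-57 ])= [ - 433, - 241, - 150, - 57,833/6,  261 ] 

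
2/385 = 2/385 =0.01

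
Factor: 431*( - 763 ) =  - 328853=- 7^1*109^1*431^1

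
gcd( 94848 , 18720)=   1248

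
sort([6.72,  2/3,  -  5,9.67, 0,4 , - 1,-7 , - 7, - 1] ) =[ - 7, - 7, - 5, - 1, - 1, 0,2/3,4,6.72,9.67 ] 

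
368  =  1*368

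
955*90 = 85950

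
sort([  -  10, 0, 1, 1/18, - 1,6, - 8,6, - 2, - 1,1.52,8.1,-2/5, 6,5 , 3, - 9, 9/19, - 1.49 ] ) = [ - 10, - 9, - 8, - 2, - 1.49, - 1, - 1,  -  2/5, 0,1/18,9/19, 1, 1.52,3, 5, 6, 6, 6,8.1] 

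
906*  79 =71574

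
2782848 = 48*57976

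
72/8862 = 12/1477  =  0.01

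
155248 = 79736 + 75512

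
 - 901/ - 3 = 901/3 =300.33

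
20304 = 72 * 282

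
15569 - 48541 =  -  32972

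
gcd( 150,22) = 2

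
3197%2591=606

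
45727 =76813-31086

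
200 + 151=351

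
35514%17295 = 924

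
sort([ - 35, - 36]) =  [ - 36,- 35]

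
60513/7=8644+ 5/7 =8644.71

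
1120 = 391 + 729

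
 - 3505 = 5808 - 9313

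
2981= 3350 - 369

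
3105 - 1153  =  1952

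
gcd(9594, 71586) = 738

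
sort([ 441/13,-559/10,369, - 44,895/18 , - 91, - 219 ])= [ - 219, - 91, - 559/10, - 44,441/13, 895/18,369 ]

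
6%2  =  0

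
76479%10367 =3910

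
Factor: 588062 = 2^1*29^1*10139^1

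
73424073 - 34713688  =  38710385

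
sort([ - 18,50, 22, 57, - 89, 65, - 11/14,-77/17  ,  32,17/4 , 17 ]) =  [-89, - 18, - 77/17, - 11/14, 17/4, 17,22, 32 , 50, 57, 65 ]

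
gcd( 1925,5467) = 77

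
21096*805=16982280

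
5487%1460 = 1107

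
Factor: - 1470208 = -2^8* 5743^1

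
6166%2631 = 904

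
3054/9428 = 1527/4714 =0.32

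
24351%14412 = 9939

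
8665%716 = 73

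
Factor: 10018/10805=2^1 * 5^(-1)*2161^( - 1)*5009^1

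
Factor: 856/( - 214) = -4 = -2^2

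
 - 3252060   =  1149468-4401528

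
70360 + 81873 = 152233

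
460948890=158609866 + 302339024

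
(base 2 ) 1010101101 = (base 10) 685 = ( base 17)265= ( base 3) 221101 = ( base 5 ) 10220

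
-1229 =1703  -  2932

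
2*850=1700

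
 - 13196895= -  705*18719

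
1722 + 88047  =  89769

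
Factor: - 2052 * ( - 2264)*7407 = 2^5*3^5* 19^1*283^1*823^1 = 34410907296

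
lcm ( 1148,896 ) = 36736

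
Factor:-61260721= - 61260721^1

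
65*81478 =5296070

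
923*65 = 59995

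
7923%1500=423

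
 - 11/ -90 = 11/90 = 0.12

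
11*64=704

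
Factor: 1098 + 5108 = 6206 = 2^1*29^1*107^1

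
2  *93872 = 187744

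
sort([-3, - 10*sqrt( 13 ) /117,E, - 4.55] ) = [-4.55,-3,-10*sqrt(13)/117, E ]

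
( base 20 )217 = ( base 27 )13h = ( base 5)11302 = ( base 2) 1100111011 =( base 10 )827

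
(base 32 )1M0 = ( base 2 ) 11011000000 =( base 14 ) 8B6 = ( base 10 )1728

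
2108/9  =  234  +  2/9=234.22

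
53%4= 1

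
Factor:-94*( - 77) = 2^1*7^1*11^1 * 47^1 = 7238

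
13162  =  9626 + 3536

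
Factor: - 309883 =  - 7^1*44269^1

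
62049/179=62049/179 = 346.64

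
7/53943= 7/53943 = 0.00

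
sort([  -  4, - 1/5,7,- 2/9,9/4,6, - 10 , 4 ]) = [-10,-4,  -  2/9, - 1/5,9/4, 4,  6,7] 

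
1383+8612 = 9995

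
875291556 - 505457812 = 369833744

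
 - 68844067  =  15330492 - 84174559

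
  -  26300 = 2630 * ( - 10 ) 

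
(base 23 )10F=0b1000100000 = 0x220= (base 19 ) 19C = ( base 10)544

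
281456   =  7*40208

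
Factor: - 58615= - 5^1*19^1*617^1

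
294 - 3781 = - 3487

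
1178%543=92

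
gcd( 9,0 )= 9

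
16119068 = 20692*779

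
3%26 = 3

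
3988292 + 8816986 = 12805278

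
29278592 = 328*89264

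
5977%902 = 565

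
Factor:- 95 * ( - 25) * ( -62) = -2^1 * 5^3*19^1*31^1=- 147250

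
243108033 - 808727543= - 565619510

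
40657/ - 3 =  - 40657/3 = - 13552.33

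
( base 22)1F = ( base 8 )45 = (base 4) 211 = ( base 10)37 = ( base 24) 1D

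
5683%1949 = 1785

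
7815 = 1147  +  6668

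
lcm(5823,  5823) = 5823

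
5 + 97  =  102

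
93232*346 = 32258272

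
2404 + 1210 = 3614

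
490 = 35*14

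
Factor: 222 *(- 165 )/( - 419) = 36630/419 = 2^1*3^2 * 5^1*11^1*37^1 * 419^(  -  1) 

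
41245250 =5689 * 7250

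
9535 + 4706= 14241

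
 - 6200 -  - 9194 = 2994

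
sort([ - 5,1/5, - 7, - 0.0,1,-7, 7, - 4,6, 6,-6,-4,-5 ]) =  [ - 7 ,  -  7,  -  6, - 5, - 5 ,  -  4, - 4, - 0.0 , 1/5, 1,6,6, 7 ]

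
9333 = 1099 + 8234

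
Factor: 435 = 3^1*5^1*29^1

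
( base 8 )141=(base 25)3m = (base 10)97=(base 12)81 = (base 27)3G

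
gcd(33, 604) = 1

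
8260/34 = 242 + 16/17 = 242.94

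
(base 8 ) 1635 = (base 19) 2AD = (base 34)R7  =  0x39d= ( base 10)925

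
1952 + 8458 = 10410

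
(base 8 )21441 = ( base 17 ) 1e20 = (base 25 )E9I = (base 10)8993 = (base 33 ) 88h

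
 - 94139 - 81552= -175691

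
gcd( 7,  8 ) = 1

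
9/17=9/17=0.53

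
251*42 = 10542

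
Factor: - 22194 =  - 2^1*3^4*137^1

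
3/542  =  3/542 = 0.01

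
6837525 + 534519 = 7372044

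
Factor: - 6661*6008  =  -40019288 = - 2^3*751^1*6661^1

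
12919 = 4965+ 7954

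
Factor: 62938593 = 3^3 * 47^1*49597^1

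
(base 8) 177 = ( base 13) 9A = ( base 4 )1333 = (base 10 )127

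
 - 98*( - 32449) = 3180002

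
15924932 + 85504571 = 101429503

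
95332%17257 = 9047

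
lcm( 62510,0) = 0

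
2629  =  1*2629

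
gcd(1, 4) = 1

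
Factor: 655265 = 5^1*13^1*17^1*593^1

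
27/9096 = 9/3032= 0.00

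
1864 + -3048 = -1184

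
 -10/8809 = -1 + 8799/8809= -0.00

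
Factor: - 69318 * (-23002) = 1594452636 = 2^2*3^2*7^1*31^1*53^1*3851^1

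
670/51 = 670/51   =  13.14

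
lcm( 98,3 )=294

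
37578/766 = 18789/383 = 49.06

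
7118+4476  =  11594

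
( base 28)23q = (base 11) 1296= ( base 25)2H3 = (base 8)3216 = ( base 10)1678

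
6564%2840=884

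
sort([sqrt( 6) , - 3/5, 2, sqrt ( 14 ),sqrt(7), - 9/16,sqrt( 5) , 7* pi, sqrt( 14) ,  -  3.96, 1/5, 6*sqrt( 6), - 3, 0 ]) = [-3.96, - 3,-3/5, - 9/16, 0, 1/5,2, sqrt(5 ), sqrt( 6 ), sqrt (7), sqrt( 14 ), sqrt( 14), 6 * sqrt( 6),7 * pi]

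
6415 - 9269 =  -2854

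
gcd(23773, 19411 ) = 1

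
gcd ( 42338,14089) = 1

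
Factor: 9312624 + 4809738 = 14122362= 2^1*3^1*29^1*81163^1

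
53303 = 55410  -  2107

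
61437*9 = 552933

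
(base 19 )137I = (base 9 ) 12082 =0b1111110011101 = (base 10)8093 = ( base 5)224333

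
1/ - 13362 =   -  1/13362 = - 0.00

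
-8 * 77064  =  -616512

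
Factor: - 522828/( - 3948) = 3^2*7^( - 1)*103^1   =  927/7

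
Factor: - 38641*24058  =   - 2^1* 17^1*23^1*523^1 * 2273^1=- 929625178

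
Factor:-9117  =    -  3^2*1013^1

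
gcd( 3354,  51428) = 1118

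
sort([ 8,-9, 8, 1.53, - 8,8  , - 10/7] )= [ - 9, - 8,  -  10/7,1.53,8,8,8] 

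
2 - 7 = -5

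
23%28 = 23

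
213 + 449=662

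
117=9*13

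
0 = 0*1026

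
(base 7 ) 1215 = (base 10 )453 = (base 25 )i3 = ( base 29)fi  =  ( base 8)705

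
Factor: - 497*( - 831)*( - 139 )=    - 3^1*7^1*71^1*139^1*277^1= - 57407973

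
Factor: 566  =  2^1*283^1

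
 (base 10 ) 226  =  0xe2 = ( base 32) 72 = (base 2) 11100010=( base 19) bh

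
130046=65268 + 64778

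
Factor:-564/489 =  - 188/163 =- 2^2*47^1 * 163^(- 1) 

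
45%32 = 13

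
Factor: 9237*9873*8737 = 796787324037= 3^3*1097^1*3079^1*8737^1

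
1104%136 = 16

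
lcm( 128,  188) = 6016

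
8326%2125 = 1951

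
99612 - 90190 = 9422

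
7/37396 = 7/37396 = 0.00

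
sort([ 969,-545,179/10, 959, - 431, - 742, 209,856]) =[ - 742,- 545,-431,  179/10,  209,856,959, 969]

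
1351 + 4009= 5360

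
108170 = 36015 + 72155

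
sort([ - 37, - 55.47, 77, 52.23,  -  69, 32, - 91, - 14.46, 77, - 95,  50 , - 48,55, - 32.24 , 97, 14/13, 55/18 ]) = [ - 95, - 91,  -  69, - 55.47, - 48, - 37, - 32.24,-14.46, 14/13,  55/18, 32, 50, 52.23, 55,77,  77, 97]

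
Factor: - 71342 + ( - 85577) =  - 7^1*29^1 * 773^1 = - 156919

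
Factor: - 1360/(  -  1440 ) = 2^(  -  1 ) * 3^(-2 )*17^1 = 17/18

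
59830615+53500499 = 113331114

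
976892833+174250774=1151143607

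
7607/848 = 8 + 823/848 = 8.97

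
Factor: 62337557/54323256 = 2^( - 3 ) * 3^( - 1 )*13^( - 1)*47^1*79^1*103^1*157^( - 1 )*163^1 * 1109^( - 1) 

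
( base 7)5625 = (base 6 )13220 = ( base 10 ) 2028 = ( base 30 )27I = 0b11111101100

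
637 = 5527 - 4890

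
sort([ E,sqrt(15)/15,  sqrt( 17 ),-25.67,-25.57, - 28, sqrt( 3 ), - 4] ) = [ - 28,-25.67, - 25.57, - 4, sqrt(15)/15,  sqrt (3),E,  sqrt(17 )]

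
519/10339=519/10339 = 0.05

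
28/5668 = 7/1417 = 0.00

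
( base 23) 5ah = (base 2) 101101001100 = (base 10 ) 2892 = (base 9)3863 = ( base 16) B4C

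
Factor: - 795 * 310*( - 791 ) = 2^1*3^1*5^2*7^1*31^1*53^1 * 113^1 = 194941950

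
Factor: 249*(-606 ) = -150894 = - 2^1*3^2*83^1*101^1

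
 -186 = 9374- 9560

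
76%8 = 4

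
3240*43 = 139320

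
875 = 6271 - 5396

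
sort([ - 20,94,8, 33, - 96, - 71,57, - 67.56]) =[ - 96, - 71, - 67.56, - 20 , 8,33, 57,94] 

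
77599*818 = 63475982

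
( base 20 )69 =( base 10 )129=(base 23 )5E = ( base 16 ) 81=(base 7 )243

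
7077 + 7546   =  14623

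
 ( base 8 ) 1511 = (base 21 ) 1J1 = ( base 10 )841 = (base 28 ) 121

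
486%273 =213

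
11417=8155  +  3262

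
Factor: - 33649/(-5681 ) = 77/13 = 7^1 * 11^1 * 13^(- 1) 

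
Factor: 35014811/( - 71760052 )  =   - 2^(-2 ) * 7^(  -  1)*137^( - 1 )*1439^(  -  1)* 2693447^1 = -  2693447/5520004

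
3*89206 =267618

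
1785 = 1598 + 187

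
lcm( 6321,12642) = 12642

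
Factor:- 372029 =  - 7^1*53147^1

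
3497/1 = 3497  =  3497.00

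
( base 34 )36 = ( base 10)108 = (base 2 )1101100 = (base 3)11000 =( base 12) 90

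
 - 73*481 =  - 35113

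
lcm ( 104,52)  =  104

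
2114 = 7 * 302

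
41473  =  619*67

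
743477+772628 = 1516105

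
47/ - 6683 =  - 47/6683 = - 0.01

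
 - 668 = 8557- 9225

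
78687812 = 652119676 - 573431864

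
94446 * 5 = 472230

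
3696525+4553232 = 8249757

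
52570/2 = 26285 = 26285.00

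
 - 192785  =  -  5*38557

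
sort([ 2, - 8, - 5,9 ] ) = [ - 8, - 5,2,9]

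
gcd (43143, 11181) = 3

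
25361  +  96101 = 121462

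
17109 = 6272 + 10837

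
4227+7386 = 11613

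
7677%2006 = 1659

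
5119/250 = 5119/250=20.48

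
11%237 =11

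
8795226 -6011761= 2783465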